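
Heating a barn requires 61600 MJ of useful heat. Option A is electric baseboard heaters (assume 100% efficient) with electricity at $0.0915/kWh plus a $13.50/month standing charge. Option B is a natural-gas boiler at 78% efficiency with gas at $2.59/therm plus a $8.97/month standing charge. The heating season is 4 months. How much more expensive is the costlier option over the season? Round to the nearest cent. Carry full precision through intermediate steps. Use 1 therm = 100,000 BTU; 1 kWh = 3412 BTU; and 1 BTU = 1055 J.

Heat load = 61600 MJ = 61,600,000,000 J / 1055 = 58,388,626 BTU
Gas: input = 58,388,626 / 0.78 = 74,857,212 BTU = 748.6 therm → 748.6 × $2.59 = $1,938.80; + 4 × $8.97 standing = $1,974.68
Electric: 58,388,626 BTU / 3412 = 17,110 kWh → × $0.0915 = $1,565.81; + 4 × $13.50 standing = $1,619.81
Difference = |$1,974.68 − $1,619.81| = $354.87

$354.87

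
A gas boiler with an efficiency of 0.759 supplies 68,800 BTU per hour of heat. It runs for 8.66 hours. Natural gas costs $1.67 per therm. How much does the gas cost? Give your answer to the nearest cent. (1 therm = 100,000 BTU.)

Heat delivered = 68,800 BTU/h × 8.66 h = 595,808 BTU
Gas input = 595,808 / 0.759 = 784,991 BTU
= 784,991 / 100,000 = 7.85 therm
Cost = 7.85 × $1.67/therm = $13.11

$13.11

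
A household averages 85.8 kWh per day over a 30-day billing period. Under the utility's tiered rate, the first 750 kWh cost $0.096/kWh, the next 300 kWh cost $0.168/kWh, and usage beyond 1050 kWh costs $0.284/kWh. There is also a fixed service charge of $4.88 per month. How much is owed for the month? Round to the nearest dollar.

$560

Usage = 85.8 kWh/day × 30 days = 2574 kWh
First 750 kWh × $0.096 = $72.00
Next 300 kWh × $0.168 = $50.40
Remaining 1524 kWh × $0.284 = $432.82
Energy charge = $555.22; + service $4.88 = $560.10 ≈ $560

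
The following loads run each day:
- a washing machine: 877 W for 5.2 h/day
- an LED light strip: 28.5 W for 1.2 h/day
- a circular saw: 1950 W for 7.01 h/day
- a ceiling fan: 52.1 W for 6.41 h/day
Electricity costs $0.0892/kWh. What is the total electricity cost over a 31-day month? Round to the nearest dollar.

$51

washing machine: 877 W × 5.2 h × 31 d = 141,372 Wh = 141.4 kWh
LED light strip: 28.5 W × 1.2 h × 31 d = 1,060 Wh = 1.06 kWh
circular saw: 1950 W × 7.01 h × 31 d = 423,754 Wh = 423.8 kWh
ceiling fan: 52.1 W × 6.41 h × 31 d = 10,353 Wh = 10.35 kWh
Total energy = 141.4 + 1.06 + 423.8 + 10.35 = 576.5 kWh
Cost = 576.5 kWh × $0.0892 = $51.43 ≈ $51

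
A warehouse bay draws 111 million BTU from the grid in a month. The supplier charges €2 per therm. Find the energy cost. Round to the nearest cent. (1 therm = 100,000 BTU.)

€2220.00

111 million BTU × (10 therm/million BTU) = 1,110 therm
Cost = 1,110 therm × €2/therm = €2,220.00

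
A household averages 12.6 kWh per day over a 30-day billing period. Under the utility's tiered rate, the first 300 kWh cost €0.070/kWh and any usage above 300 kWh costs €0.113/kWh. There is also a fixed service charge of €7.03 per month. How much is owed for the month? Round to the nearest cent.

Usage = 12.6 kWh/day × 30 days = 378 kWh
First 300 kWh × €0.070 = €21.00
Remaining 78 kWh × €0.113 = €8.81
Energy charge = €29.81; + service €7.03 = €36.84

€36.84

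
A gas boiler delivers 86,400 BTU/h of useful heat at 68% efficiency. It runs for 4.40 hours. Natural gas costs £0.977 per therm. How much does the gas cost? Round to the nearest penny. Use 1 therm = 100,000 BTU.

Heat delivered = 86,400 BTU/h × 4.40 h = 380,160 BTU
Gas input = 380,160 / 0.68 = 559,059 BTU
= 559,059 / 100,000 = 5.591 therm
Cost = 5.591 × £0.977/therm = £5.46

£5.46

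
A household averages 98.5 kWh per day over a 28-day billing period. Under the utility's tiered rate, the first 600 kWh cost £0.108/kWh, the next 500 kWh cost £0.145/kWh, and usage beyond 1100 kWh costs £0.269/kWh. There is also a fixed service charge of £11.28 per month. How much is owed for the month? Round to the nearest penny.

£594.58

Usage = 98.5 kWh/day × 28 days = 2758 kWh
First 600 kWh × £0.108 = £64.80
Next 500 kWh × £0.145 = £72.50
Remaining 1658 kWh × £0.269 = £446.00
Energy charge = £583.30; + service £11.28 = £594.58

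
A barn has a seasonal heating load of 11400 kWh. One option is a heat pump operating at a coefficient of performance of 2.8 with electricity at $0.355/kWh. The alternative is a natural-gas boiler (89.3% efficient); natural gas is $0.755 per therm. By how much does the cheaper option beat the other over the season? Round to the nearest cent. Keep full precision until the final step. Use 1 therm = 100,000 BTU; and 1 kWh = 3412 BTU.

$1116.50

Heat load = 11400 kWh × 3412 = 38,896,800 BTU
Gas: input = 38,896,800 / 0.893 = 43,557,447 BTU = 435.6 therm → 435.6 × $0.755 = $328.86
Heat pump: 38,896,800 BTU / 3412 = 11,400 kWh heat; / 2.8 = 4,071 kWh in → × $0.355 = $1,445.36
Difference = |$328.86 − $1,445.36| = $1,116.50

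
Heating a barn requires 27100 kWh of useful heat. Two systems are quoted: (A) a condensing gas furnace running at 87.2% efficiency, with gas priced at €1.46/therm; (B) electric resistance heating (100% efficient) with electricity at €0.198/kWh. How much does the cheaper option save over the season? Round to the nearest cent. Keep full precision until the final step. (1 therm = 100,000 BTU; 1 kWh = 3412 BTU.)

€3817.64

Heat load = 27100 kWh × 3412 = 92,465,200 BTU
Gas: input = 92,465,200 / 0.872 = 106,038,073 BTU = 1,060 therm → 1,060 × €1.46 = €1,548.16
Electric: 92,465,200 BTU / 3412 = 27,100 kWh → × €0.198 = €5,365.80
Difference = |€1,548.16 − €5,365.80| = €3,817.64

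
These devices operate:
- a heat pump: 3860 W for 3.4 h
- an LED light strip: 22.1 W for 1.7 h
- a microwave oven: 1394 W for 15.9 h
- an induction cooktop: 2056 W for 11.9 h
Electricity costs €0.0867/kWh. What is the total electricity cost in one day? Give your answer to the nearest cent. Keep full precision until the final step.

€5.18

heat pump: 3860 W × 3.4 h = 13,124 Wh = 13.12 kWh
LED light strip: 22.1 W × 1.7 h = 38 Wh = 0.03757 kWh
microwave oven: 1394 W × 15.9 h = 22,165 Wh = 22.16 kWh
induction cooktop: 2056 W × 11.9 h = 24,466 Wh = 24.47 kWh
Total energy = 13.12 + 0.03757 + 22.16 + 24.47 = 59.79 kWh
Cost = 59.79 kWh × €0.0867 = €5.18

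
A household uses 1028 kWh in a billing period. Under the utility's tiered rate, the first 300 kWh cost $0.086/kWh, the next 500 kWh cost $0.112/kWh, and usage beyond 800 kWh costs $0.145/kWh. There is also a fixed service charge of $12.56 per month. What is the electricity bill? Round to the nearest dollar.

$127

First 300 kWh × $0.086 = $25.80
Next 500 kWh × $0.112 = $56.00
Remaining 228 kWh × $0.145 = $33.06
Energy charge = $114.86; + service $12.56 = $127.42 ≈ $127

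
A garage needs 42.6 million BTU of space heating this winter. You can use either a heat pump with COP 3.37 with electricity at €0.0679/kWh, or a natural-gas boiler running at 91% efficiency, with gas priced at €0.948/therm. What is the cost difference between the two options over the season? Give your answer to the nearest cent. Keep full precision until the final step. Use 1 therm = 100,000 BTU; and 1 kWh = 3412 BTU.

Heat load = 42.6 × 10⁶ BTU = 42,600,000 BTU
Gas: input = 42,600,000 / 0.91 = 46,813,187 BTU = 468.1 therm → 468.1 × €0.948 = €443.79
Heat pump: 42,600,000 BTU / 3412 = 12,490 kWh heat; / 3.37 = 3,705 kWh in → × €0.0679 = €251.56
Difference = |€443.79 − €251.56| = €192.23

€192.23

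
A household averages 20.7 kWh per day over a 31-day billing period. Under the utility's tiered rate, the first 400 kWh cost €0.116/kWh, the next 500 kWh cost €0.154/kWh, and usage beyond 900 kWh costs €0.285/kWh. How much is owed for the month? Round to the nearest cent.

Usage = 20.7 kWh/day × 31 days = 641.7 kWh
First 400 kWh × €0.116 = €46.40
Next 241.7 kWh × €0.154 = €37.22
Remaining tier: 0 kWh (not reached)
Total = €83.62

€83.62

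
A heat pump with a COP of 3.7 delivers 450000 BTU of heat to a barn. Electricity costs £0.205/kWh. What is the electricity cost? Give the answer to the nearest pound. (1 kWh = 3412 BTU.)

Heat delivered = 450,000 BTU / 3412 = 131.9 kWh
Electrical input = 131.9 kWh / 3.7 = 35.65 kWh
Cost = 35.65 × £0.205/kWh = £7.31 ≈ £7

£7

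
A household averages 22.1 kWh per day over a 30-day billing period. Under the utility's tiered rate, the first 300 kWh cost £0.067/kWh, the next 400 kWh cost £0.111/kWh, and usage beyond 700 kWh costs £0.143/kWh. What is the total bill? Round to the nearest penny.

£60.39

Usage = 22.1 kWh/day × 30 days = 663 kWh
First 300 kWh × £0.067 = £20.10
Next 363 kWh × £0.111 = £40.29
Remaining tier: 0 kWh (not reached)
Total = £60.39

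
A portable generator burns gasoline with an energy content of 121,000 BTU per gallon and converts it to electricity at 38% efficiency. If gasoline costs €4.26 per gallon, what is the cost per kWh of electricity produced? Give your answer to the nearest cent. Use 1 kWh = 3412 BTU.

€0.32

Electrical output per gallon = 121,000 BTU × 0.38 / 3412 BTU/kWh = 13.48 kWh
Cost per kWh = €4.26 / 13.48 kWh = €0.316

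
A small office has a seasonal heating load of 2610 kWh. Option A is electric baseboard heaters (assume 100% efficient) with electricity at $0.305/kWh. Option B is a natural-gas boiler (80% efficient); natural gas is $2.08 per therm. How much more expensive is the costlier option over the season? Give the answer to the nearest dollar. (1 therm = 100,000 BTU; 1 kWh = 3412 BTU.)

Heat load = 2610 kWh × 3412 = 8,905,320 BTU
Gas: input = 8,905,320 / 0.80 = 11,131,650 BTU = 111.3 therm → 111.3 × $2.08 = $231.54
Electric: 8,905,320 BTU / 3412 = 2,610 kWh → × $0.305 = $796.05
Difference = |$231.54 − $796.05| = $564.51 ≈ $565

$565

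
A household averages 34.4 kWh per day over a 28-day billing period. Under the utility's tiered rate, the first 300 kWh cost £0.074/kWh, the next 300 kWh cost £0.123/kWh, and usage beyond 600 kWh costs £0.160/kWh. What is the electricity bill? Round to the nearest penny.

£117.21

Usage = 34.4 kWh/day × 28 days = 963.2 kWh
First 300 kWh × £0.074 = £22.20
Next 300 kWh × £0.123 = £36.90
Remaining 363.2 kWh × £0.160 = £58.11
Total = £117.21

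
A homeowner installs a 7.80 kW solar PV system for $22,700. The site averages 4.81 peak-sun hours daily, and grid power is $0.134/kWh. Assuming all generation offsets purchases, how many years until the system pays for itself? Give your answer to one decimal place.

12.4 years

Daily generation = 7.80 kW × 4.81 h = 37.52 kWh
Annual generation = 37.52 × 365 = 13694 kWh
Annual savings = 13694 × $0.134 = $1,835.01
Payback = $22,700 / $1,835.01 = 12.4 years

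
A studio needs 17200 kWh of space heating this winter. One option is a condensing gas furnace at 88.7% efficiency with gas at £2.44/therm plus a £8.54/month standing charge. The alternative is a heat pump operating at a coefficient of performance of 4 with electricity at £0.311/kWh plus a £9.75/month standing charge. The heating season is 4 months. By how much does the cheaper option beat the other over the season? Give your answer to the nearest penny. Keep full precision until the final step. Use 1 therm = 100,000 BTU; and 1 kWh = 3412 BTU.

£272.23

Heat load = 17200 kWh × 3412 = 58,686,400 BTU
Gas: input = 58,686,400 / 0.887 = 66,162,796 BTU = 661.6 therm → 661.6 × £2.44 = £1,614.37; + 4 × £8.54 standing = £1,648.53
Heat pump: 58,686,400 BTU / 3412 = 17,200 kWh heat; / 4 = 4,300 kWh in → × £0.311 = £1,337.30; + 4 × £9.75 standing = £1,376.30
Difference = |£1,648.53 − £1,376.30| = £272.23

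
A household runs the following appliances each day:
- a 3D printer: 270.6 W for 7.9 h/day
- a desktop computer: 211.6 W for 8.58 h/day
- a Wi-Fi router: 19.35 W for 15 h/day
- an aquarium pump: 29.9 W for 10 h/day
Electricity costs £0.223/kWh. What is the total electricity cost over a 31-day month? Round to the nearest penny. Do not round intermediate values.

3D printer: 270.6 W × 7.9 h × 31 d = 66,270 Wh = 66.27 kWh
desktop computer: 211.6 W × 8.58 h × 31 d = 56,281 Wh = 56.28 kWh
Wi-Fi router: 19.35 W × 15 h × 31 d = 8,998 Wh = 8.998 kWh
aquarium pump: 29.9 W × 10 h × 31 d = 9,269 Wh = 9.269 kWh
Total energy = 66.27 + 56.28 + 8.998 + 9.269 = 140.8 kWh
Cost = 140.8 kWh × £0.223 = £31.40

£31.40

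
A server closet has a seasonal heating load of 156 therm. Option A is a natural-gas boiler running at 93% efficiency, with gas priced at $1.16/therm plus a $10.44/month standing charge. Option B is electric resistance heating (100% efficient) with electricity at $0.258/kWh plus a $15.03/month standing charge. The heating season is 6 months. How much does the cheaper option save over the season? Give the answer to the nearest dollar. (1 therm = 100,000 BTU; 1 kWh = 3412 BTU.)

$1013

Heat load = 156 therm × 100,000 = 15,600,000 BTU
Gas: input = 15,600,000 / 0.93 = 16,774,194 BTU = 167.7 therm → 167.7 × $1.16 = $194.58; + 6 × $10.44 standing = $257.22
Electric: 15,600,000 BTU / 3412 = 4,572 kWh → × $0.258 = $1,179.60; + 6 × $15.03 standing = $1,269.78
Difference = |$257.22 − $1,269.78| = $1,012.56 ≈ $1013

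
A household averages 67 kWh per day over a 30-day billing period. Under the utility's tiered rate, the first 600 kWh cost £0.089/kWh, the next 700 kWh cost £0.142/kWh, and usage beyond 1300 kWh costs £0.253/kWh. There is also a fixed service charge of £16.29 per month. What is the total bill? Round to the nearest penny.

Usage = 67 kWh/day × 30 days = 2010 kWh
First 600 kWh × £0.089 = £53.40
Next 700 kWh × £0.142 = £99.40
Remaining 710 kWh × £0.253 = £179.63
Energy charge = £332.43; + service £16.29 = £348.72

£348.72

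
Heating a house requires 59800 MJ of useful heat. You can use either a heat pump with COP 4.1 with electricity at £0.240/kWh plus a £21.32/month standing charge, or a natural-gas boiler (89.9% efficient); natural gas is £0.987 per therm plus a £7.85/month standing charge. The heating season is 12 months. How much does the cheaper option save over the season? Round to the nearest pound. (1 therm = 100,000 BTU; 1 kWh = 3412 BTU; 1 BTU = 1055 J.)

Heat load = 59800 MJ = 59,800,000,000 J / 1055 = 56,682,464 BTU
Gas: input = 56,682,464 / 0.899 = 63,050,572 BTU = 630.5 therm → 630.5 × £0.987 = £622.31; + 12 × £7.85 standing = £716.51
Heat pump: 56,682,464 BTU / 3412 = 16,610 kWh heat; / 4.1 = 4,052 kWh in → × £0.240 = £972.45; + 12 × £21.32 standing = £1,228.29
Difference = |£716.51 − £1,228.29| = £511.78 ≈ £512

£512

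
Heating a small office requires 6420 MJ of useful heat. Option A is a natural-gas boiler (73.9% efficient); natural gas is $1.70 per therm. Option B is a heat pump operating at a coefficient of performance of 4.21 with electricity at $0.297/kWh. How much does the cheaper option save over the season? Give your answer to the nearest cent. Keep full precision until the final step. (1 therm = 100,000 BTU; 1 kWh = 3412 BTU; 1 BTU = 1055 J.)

$14.17

Heat load = 6420 MJ = 6,420,000,000 J / 1055 = 6,085,308 BTU
Gas: input = 6,085,308 / 0.739 = 8,234,517 BTU = 82.35 therm → 82.35 × $1.70 = $139.99
Heat pump: 6,085,308 BTU / 3412 = 1,784 kWh heat; / 4.21 = 423.6 kWh in → × $0.297 = $125.82
Difference = |$139.99 − $125.82| = $14.17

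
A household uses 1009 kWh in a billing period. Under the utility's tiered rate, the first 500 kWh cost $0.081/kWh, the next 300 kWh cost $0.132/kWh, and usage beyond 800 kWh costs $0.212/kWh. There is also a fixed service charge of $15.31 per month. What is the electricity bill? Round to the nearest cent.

$139.72

First 500 kWh × $0.081 = $40.50
Next 300 kWh × $0.132 = $39.60
Remaining 209 kWh × $0.212 = $44.31
Energy charge = $124.41; + service $15.31 = $139.72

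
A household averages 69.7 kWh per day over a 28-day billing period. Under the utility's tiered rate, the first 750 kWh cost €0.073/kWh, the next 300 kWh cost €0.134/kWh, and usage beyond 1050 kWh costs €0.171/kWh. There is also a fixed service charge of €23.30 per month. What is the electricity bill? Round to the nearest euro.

Usage = 69.7 kWh/day × 28 days = 1951.6 kWh
First 750 kWh × €0.073 = €54.75
Next 300 kWh × €0.134 = €40.20
Remaining 901.6 kWh × €0.171 = €154.17
Energy charge = €249.12; + service €23.30 = €272.42 ≈ €272

€272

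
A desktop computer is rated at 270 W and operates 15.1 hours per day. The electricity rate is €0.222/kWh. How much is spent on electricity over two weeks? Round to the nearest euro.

€13

Energy = 270 W × 15.1 h/day × 14 days = 57,078 Wh = 57.08 kWh
Cost = 57.08 kWh × €0.222/kWh = €12.67 ≈ €13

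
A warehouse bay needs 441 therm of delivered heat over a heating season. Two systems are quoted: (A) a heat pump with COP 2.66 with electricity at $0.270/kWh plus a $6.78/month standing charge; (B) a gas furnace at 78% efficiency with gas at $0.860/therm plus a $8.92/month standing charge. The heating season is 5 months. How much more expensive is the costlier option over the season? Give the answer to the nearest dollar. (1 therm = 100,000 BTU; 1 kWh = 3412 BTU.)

$815

Heat load = 441 therm × 100,000 = 44,100,000 BTU
Gas: input = 44,100,000 / 0.78 = 56,538,462 BTU = 565.4 therm → 565.4 × $0.860 = $486.23; + 5 × $8.92 standing = $530.83
Heat pump: 44,100,000 BTU / 3412 = 12,920 kWh heat; / 2.66 = 4,859 kWh in → × $0.270 = $1,311.93; + 5 × $6.78 standing = $1,345.83
Difference = |$530.83 − $1,345.83| = $815.00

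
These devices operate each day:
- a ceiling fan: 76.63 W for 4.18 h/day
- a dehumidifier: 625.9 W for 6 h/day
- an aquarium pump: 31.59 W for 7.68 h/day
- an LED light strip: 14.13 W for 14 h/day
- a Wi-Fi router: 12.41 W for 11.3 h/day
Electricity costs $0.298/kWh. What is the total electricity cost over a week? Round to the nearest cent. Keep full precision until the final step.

$9.71

ceiling fan: 76.63 W × 4.18 h × 7 d = 2,242 Wh = 2.242 kWh
dehumidifier: 625.9 W × 6 h × 7 d = 26,288 Wh = 26.29 kWh
aquarium pump: 31.59 W × 7.68 h × 7 d = 1,698 Wh = 1.698 kWh
LED light strip: 14.13 W × 14 h × 7 d = 1,385 Wh = 1.385 kWh
Wi-Fi router: 12.41 W × 11.3 h × 7 d = 982 Wh = 0.9816 kWh
Total energy = 2.242 + 26.29 + 1.698 + 1.385 + 0.9816 = 32.59 kWh
Cost = 32.59 kWh × $0.298 = $9.71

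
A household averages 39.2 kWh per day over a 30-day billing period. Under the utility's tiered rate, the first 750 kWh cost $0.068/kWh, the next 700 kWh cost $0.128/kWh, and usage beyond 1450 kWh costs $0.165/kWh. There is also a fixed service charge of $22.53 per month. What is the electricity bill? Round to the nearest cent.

Usage = 39.2 kWh/day × 30 days = 1176 kWh
First 750 kWh × $0.068 = $51.00
Next 426 kWh × $0.128 = $54.53
Remaining tier: 0 kWh (not reached)
Energy charge = $105.53; + service $22.53 = $128.06

$128.06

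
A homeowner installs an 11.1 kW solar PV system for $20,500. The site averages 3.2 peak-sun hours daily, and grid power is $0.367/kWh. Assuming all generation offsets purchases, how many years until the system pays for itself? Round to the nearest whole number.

4 years

Daily generation = 11.1 kW × 3.2 h = 35.52 kWh
Annual generation = 35.52 × 365 = 12965 kWh
Annual savings = 12965 × $0.367 = $4,758.08
Payback = $20,500 / $4,758.08 = 4.31 years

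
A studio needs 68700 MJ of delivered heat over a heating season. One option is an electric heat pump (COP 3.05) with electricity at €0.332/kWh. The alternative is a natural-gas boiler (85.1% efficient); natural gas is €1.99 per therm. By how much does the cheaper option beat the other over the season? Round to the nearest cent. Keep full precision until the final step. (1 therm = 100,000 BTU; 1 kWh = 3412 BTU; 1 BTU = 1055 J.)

Heat load = 68700 MJ = 68,700,000,000 J / 1055 = 65,118,483 BTU
Gas: input = 65,118,483 / 0.851 = 76,519,957 BTU = 765.2 therm → 765.2 × €1.99 = €1,522.75
Heat pump: 65,118,483 BTU / 3412 = 19,090 kWh heat; / 3.05 = 6,257 kWh in → × €0.332 = €2,077.46
Difference = |€1,522.75 − €2,077.46| = €554.72

€554.72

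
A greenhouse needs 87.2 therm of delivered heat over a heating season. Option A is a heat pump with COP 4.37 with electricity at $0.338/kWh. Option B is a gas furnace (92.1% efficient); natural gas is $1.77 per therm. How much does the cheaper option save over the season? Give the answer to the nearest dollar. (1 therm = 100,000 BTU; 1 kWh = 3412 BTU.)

$30

Heat load = 87.2 therm × 100,000 = 8,720,000 BTU
Gas: input = 8,720,000 / 0.921 = 9,467,970 BTU = 94.68 therm → 94.68 × $1.77 = $167.58
Heat pump: 8,720,000 BTU / 3412 = 2,556 kWh heat; / 4.37 = 584.8 kWh in → × $0.338 = $197.67
Difference = |$167.58 − $197.67| = $30.09 ≈ $30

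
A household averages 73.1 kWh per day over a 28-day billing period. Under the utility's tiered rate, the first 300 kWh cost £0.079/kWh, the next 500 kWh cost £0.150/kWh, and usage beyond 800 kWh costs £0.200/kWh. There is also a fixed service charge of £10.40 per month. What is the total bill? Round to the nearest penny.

Usage = 73.1 kWh/day × 28 days = 2046.8 kWh
First 300 kWh × £0.079 = £23.70
Next 500 kWh × £0.150 = £75.00
Remaining 1246.8 kWh × £0.200 = £249.36
Energy charge = £348.06; + service £10.40 = £358.46

£358.46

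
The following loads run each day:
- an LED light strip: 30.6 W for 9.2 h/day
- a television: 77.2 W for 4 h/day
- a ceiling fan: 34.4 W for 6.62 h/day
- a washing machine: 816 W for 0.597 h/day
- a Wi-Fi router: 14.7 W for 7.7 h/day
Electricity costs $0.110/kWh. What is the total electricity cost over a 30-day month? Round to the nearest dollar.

$5

LED light strip: 30.6 W × 9.2 h × 30 d = 8,446 Wh = 8.446 kWh
television: 77.2 W × 4 h × 30 d = 9,264 Wh = 9.264 kWh
ceiling fan: 34.4 W × 6.62 h × 30 d = 6,832 Wh = 6.832 kWh
washing machine: 816 W × 0.597 h × 30 d = 14,615 Wh = 14.61 kWh
Wi-Fi router: 14.7 W × 7.7 h × 30 d = 3,396 Wh = 3.396 kWh
Total energy = 8.446 + 9.264 + 6.832 + 14.61 + 3.396 = 42.55 kWh
Cost = 42.55 kWh × $0.110 = $4.68 ≈ $5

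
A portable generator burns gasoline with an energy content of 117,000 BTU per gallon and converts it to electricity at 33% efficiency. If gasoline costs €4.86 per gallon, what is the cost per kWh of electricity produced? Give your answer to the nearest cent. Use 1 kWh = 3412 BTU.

Electrical output per gallon = 117,000 BTU × 0.33 / 3412 BTU/kWh = 11.32 kWh
Cost per kWh = €4.86 / 11.32 kWh = €0.429

€0.43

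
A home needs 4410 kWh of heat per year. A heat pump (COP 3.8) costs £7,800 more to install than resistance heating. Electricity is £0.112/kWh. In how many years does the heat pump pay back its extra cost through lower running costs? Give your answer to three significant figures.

21.4 years

Resistance: 4410 kWh × £0.112 = £493.92/yr
Heat pump: 4410 / 3.8 = 1161 kWh in → × £0.112 = £129.98/yr
Annual savings = £363.94
Payback = £7,800 / £363.94 = 21.4 years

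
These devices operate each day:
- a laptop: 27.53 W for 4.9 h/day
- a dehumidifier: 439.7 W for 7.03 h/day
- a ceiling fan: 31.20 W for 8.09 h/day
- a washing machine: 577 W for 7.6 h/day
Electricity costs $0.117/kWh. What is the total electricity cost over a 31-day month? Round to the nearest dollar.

laptop: 27.53 W × 4.9 h × 31 d = 4,182 Wh = 4.182 kWh
dehumidifier: 439.7 W × 7.03 h × 31 d = 95,824 Wh = 95.82 kWh
ceiling fan: 31.20 W × 8.09 h × 31 d = 7,825 Wh = 7.825 kWh
washing machine: 577 W × 7.6 h × 31 d = 135,941 Wh = 135.9 kWh
Total energy = 4.182 + 95.82 + 7.825 + 135.9 = 243.8 kWh
Cost = 243.8 kWh × $0.117 = $28.52 ≈ $29

$29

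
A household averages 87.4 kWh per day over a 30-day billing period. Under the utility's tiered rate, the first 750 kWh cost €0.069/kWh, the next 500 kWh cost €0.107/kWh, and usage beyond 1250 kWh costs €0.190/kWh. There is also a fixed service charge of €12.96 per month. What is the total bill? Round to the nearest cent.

€378.89

Usage = 87.4 kWh/day × 30 days = 2622 kWh
First 750 kWh × €0.069 = €51.75
Next 500 kWh × €0.107 = €53.50
Remaining 1372 kWh × €0.190 = €260.68
Energy charge = €365.93; + service €12.96 = €378.89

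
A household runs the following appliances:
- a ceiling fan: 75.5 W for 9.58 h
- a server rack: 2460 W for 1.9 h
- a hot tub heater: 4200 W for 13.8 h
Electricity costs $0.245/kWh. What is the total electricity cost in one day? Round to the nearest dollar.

$16

ceiling fan: 75.5 W × 9.58 h = 723 Wh = 0.7233 kWh
server rack: 2460 W × 1.9 h = 4,674 Wh = 4.674 kWh
hot tub heater: 4200 W × 13.8 h = 57,960 Wh = 57.96 kWh
Total energy = 0.7233 + 4.674 + 57.96 = 63.36 kWh
Cost = 63.36 kWh × $0.245 = $15.52 ≈ $16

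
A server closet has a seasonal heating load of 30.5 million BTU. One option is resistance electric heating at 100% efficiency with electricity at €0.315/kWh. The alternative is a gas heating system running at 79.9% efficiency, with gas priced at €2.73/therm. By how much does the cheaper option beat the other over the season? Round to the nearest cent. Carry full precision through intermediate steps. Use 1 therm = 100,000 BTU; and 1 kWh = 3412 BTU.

Heat load = 30.5 × 10⁶ BTU = 30,500,000 BTU
Gas: input = 30,500,000 / 0.799 = 38,172,716 BTU = 381.7 therm → 381.7 × €2.73 = €1,042.12
Electric: 30,500,000 BTU / 3412 = 8,939 kWh → × €0.315 = €2,815.80
Difference = |€1,042.12 − €2,815.80| = €1,773.68

€1773.68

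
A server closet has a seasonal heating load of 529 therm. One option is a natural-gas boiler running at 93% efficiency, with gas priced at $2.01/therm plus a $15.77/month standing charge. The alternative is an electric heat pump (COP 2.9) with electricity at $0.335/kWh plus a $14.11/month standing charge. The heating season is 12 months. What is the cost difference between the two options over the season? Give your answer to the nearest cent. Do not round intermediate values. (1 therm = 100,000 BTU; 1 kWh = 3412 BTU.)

Heat load = 529 therm × 100,000 = 52,900,000 BTU
Gas: input = 52,900,000 / 0.930 = 56,881,720 BTU = 568.8 therm → 568.8 × $2.01 = $1,143.32; + 12 × $15.77 standing = $1,332.56
Heat pump: 52,900,000 BTU / 3412 = 15,500 kWh heat; / 2.9 = 5,346 kWh in → × $0.335 = $1,790.99; + 12 × $14.11 standing = $1,960.31
Difference = |$1,332.56 − $1,960.31| = $627.75

$627.75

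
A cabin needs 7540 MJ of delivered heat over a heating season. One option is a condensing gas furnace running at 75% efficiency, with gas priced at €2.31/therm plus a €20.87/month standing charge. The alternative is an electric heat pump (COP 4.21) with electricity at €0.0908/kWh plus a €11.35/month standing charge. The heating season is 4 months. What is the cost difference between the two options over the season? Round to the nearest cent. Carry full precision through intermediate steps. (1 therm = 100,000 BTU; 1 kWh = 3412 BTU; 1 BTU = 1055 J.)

Heat load = 7540 MJ = 7,540,000,000 J / 1055 = 7,146,919 BTU
Gas: input = 7,146,919 / 0.75 = 9,529,226 BTU = 95.29 therm → 95.29 × €2.31 = €220.13; + 4 × €20.87 standing = €303.61
Heat pump: 7,146,919 BTU / 3412 = 2,095 kWh heat; / 4.21 = 497.5 kWh in → × €0.0908 = €45.18; + 4 × €11.35 standing = €90.58
Difference = |€303.61 − €90.58| = €213.03

€213.03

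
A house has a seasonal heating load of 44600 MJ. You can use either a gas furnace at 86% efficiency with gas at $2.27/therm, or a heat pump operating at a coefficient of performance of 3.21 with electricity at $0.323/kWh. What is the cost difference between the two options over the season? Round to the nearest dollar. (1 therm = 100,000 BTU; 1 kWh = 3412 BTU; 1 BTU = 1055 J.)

Heat load = 44600 MJ = 44,600,000,000 J / 1055 = 42,274,882 BTU
Gas: input = 42,274,882 / 0.86 = 49,156,839 BTU = 491.6 therm → 491.6 × $2.27 = $1,115.86
Heat pump: 42,274,882 BTU / 3412 = 12,390 kWh heat; / 3.21 = 3,860 kWh in → × $0.323 = $1,246.73
Difference = |$1,115.86 − $1,246.73| = $130.87 ≈ $131

$131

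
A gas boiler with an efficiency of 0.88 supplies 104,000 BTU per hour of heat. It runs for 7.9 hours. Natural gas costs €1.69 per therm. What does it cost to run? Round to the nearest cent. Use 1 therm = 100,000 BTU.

Heat delivered = 104,000 BTU/h × 7.9 h = 821,600 BTU
Gas input = 821,600 / 0.88 = 933,636 BTU
= 933,636 / 100,000 = 9.336 therm
Cost = 9.336 × €1.69/therm = €15.78

€15.78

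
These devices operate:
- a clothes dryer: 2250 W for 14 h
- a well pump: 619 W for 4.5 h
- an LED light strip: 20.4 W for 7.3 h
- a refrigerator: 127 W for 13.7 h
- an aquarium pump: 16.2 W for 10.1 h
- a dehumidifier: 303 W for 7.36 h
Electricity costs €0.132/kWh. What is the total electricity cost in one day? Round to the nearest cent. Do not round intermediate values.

€5.09

clothes dryer: 2250 W × 14 h = 31,500 Wh = 31.5 kWh
well pump: 619 W × 4.5 h = 2,786 Wh = 2.785 kWh
LED light strip: 20.4 W × 7.3 h = 149 Wh = 0.1489 kWh
refrigerator: 127 W × 13.7 h = 1,740 Wh = 1.74 kWh
aquarium pump: 16.2 W × 10.1 h = 164 Wh = 0.1636 kWh
dehumidifier: 303 W × 7.36 h = 2,230 Wh = 2.23 kWh
Total energy = 31.5 + 2.785 + 0.1489 + 1.74 + 0.1636 + 2.23 = 38.57 kWh
Cost = 38.57 kWh × €0.132 = €5.09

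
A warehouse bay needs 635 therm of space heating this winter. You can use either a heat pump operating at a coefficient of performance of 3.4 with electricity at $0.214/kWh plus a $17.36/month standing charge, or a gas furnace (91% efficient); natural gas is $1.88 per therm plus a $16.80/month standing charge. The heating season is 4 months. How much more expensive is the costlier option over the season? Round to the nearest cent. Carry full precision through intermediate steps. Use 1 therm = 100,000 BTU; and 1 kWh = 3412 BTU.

$138.24

Heat load = 635 therm × 100,000 = 63,500,000 BTU
Gas: input = 63,500,000 / 0.91 = 69,780,220 BTU = 697.8 therm → 697.8 × $1.88 = $1,311.87; + 4 × $16.80 standing = $1,379.07
Heat pump: 63,500,000 BTU / 3412 = 18,610 kWh heat; / 3.4 = 5,474 kWh in → × $0.214 = $1,171.38; + 4 × $17.36 standing = $1,240.82
Difference = |$1,379.07 − $1,240.82| = $138.24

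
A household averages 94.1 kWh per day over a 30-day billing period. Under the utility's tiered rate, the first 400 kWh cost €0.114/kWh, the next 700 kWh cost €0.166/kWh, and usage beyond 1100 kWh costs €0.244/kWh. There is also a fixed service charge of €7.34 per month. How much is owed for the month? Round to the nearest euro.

Usage = 94.1 kWh/day × 30 days = 2823 kWh
First 400 kWh × €0.114 = €45.60
Next 700 kWh × €0.166 = €116.20
Remaining 1723 kWh × €0.244 = €420.41
Energy charge = €582.21; + service €7.34 = €589.55 ≈ €590

€590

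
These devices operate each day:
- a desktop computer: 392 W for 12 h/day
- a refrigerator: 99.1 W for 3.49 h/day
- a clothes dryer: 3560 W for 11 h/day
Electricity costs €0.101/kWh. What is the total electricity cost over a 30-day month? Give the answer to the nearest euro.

€134

desktop computer: 392 W × 12 h × 30 d = 141,120 Wh = 141.1 kWh
refrigerator: 99.1 W × 3.49 h × 30 d = 10,376 Wh = 10.38 kWh
clothes dryer: 3560 W × 11 h × 30 d = 1,174,800 Wh = 1,175 kWh
Total energy = 141.1 + 10.38 + 1,175 = 1,326 kWh
Cost = 1,326 kWh × €0.101 = €133.96 ≈ €134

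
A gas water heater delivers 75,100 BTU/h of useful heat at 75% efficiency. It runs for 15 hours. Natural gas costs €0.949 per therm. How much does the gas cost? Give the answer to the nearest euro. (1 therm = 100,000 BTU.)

Heat delivered = 75,100 BTU/h × 15 h = 1,126,500 BTU
Gas input = 1,126,500 / 0.75 = 1,502,000 BTU
= 1,502,000 / 100,000 = 15.02 therm
Cost = 15.02 × €0.949/therm = €14.25 ≈ €14

€14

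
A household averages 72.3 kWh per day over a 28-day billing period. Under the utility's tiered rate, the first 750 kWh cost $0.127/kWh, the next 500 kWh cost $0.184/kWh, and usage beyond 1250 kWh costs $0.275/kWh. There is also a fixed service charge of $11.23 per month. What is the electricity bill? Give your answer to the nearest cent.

$411.44

Usage = 72.3 kWh/day × 28 days = 2024.4 kWh
First 750 kWh × $0.127 = $95.25
Next 500 kWh × $0.184 = $92.00
Remaining 774.4 kWh × $0.275 = $212.96
Energy charge = $400.21; + service $11.23 = $411.44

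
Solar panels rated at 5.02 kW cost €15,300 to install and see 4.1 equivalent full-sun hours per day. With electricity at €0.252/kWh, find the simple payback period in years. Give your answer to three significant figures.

8.08 years

Daily generation = 5.02 kW × 4.1 h = 20.58 kWh
Annual generation = 20.58 × 365 = 7512.4 kWh
Annual savings = 7512.4 × €0.252 = €1,893.13
Payback = €15,300 / €1,893.13 = 8.08 years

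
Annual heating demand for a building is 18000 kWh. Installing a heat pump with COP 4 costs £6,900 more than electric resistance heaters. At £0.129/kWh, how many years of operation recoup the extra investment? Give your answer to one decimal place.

4.0 years

Resistance: 18000 kWh × £0.129 = £2,322.00/yr
Heat pump: 18000 / 4 = 4500 kWh in → × £0.129 = £580.50/yr
Annual savings = £1,741.50
Payback = £6,900 / £1,741.50 = 3.96 years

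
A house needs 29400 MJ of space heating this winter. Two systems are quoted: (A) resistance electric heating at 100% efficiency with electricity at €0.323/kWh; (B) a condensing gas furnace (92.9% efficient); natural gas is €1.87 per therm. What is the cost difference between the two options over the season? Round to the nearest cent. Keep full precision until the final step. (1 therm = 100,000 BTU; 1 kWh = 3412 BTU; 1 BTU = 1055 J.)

Heat load = 29400 MJ = 29,400,000,000 J / 1055 = 27,867,299 BTU
Gas: input = 27,867,299 / 0.929 = 29,997,092 BTU = 300 therm → 300 × €1.87 = €560.95
Electric: 27,867,299 BTU / 3412 = 8,167 kWh → × €0.323 = €2,638.08
Difference = |€560.95 − €2,638.08| = €2,077.14

€2077.14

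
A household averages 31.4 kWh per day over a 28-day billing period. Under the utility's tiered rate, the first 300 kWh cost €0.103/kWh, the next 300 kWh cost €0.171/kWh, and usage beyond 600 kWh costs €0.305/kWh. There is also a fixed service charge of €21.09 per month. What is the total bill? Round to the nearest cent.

Usage = 31.4 kWh/day × 28 days = 879.2 kWh
First 300 kWh × €0.103 = €30.90
Next 300 kWh × €0.171 = €51.30
Remaining 279.2 kWh × €0.305 = €85.16
Energy charge = €167.36; + service €21.09 = €188.45

€188.45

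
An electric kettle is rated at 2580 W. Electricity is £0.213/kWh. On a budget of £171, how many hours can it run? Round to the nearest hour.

Energy budget = £171 / £0.213 per kWh = 802.8 kWh = 802,817 Wh
Runtime = 802,817 Wh / 2580 W = 311.2 h

311 h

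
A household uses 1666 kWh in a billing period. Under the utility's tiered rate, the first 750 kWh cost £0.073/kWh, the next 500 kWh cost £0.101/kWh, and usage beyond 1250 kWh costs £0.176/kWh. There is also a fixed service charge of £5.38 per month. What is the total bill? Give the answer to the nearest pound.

First 750 kWh × £0.073 = £54.75
Next 500 kWh × £0.101 = £50.50
Remaining 416 kWh × £0.176 = £73.22
Energy charge = £178.47; + service £5.38 = £183.85 ≈ £184

£184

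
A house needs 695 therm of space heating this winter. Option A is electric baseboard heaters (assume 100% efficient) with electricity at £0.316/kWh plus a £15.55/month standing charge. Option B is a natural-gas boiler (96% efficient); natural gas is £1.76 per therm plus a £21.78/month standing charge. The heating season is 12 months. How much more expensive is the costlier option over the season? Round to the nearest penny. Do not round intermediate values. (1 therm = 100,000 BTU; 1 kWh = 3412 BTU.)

Heat load = 695 therm × 100,000 = 69,500,000 BTU
Gas: input = 69,500,000 / 0.96 = 72,395,833 BTU = 724 therm → 724 × £1.76 = £1,274.17; + 12 × £21.78 standing = £1,535.53
Electric: 69,500,000 BTU / 3412 = 20,370 kWh → × £0.316 = £6,436.69; + 12 × £15.55 standing = £6,623.29
Difference = |£1,535.53 − £6,623.29| = £5,087.77

£5087.77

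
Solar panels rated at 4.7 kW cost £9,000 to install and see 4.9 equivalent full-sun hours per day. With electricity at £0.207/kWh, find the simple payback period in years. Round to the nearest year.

Daily generation = 4.7 kW × 4.9 h = 23.03 kWh
Annual generation = 23.03 × 365 = 8406 kWh
Annual savings = 8406 × £0.207 = £1,740.03
Payback = £9,000 / £1,740.03 = 5.17 years

5 years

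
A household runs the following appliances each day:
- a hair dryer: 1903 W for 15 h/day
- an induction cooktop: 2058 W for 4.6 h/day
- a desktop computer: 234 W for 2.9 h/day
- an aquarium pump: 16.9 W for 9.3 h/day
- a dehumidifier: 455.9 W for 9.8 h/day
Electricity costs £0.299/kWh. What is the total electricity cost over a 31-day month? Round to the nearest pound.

£401

hair dryer: 1903 W × 15 h × 31 d = 884,895 Wh = 884.9 kWh
induction cooktop: 2058 W × 4.6 h × 31 d = 293,471 Wh = 293.5 kWh
desktop computer: 234 W × 2.9 h × 31 d = 21,037 Wh = 21.04 kWh
aquarium pump: 16.9 W × 9.3 h × 31 d = 4,872 Wh = 4.872 kWh
dehumidifier: 455.9 W × 9.8 h × 31 d = 138,502 Wh = 138.5 kWh
Total energy = 884.9 + 293.5 + 21.04 + 4.872 + 138.5 = 1,343 kWh
Cost = 1,343 kWh × £0.299 = £401.49 ≈ £401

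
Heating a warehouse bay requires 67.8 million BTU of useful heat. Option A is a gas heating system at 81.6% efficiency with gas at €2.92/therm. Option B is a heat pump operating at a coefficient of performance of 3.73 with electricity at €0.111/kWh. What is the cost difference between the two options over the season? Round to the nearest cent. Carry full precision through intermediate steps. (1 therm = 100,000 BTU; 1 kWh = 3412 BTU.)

€1834.84

Heat load = 67.8 × 10⁶ BTU = 67,800,000 BTU
Gas: input = 67,800,000 / 0.816 = 83,088,235 BTU = 830.9 therm → 830.9 × €2.92 = €2,426.18
Heat pump: 67,800,000 BTU / 3412 = 19,870 kWh heat; / 3.73 = 5,327 kWh in → × €0.111 = €591.34
Difference = |€2,426.18 − €591.34| = €1,834.84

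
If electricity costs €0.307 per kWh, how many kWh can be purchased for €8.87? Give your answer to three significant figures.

€8.87 / €0.307 per kWh = 28.89 kWh

28.9 kWh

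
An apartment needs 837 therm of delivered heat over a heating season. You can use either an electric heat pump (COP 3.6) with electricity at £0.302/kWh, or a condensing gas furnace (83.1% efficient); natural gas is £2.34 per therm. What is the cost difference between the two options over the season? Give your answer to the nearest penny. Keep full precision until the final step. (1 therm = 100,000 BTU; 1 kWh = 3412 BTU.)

Heat load = 837 therm × 100,000 = 83,700,000 BTU
Gas: input = 83,700,000 / 0.831 = 100,722,022 BTU = 1,007 therm → 1,007 × £2.34 = £2,356.90
Heat pump: 83,700,000 BTU / 3412 = 24,530 kWh heat; / 3.6 = 6,814 kWh in → × £0.302 = £2,057.88
Difference = |£2,356.90 − £2,057.88| = £299.01

£299.01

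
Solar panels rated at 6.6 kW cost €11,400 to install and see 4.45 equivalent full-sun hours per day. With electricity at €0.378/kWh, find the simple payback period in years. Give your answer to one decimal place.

2.8 years

Daily generation = 6.6 kW × 4.45 h = 29.37 kWh
Annual generation = 29.37 × 365 = 10720 kWh
Annual savings = 10720 × €0.378 = €4,052.18
Payback = €11,400 / €4,052.18 = 2.81 years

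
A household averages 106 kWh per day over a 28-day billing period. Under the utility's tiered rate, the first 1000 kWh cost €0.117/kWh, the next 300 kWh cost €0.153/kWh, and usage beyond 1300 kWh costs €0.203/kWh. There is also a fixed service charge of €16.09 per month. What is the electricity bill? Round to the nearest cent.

Usage = 106 kWh/day × 28 days = 2968 kWh
First 1000 kWh × €0.117 = €117.00
Next 300 kWh × €0.153 = €45.90
Remaining 1668 kWh × €0.203 = €338.60
Energy charge = €501.50; + service €16.09 = €517.59

€517.59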